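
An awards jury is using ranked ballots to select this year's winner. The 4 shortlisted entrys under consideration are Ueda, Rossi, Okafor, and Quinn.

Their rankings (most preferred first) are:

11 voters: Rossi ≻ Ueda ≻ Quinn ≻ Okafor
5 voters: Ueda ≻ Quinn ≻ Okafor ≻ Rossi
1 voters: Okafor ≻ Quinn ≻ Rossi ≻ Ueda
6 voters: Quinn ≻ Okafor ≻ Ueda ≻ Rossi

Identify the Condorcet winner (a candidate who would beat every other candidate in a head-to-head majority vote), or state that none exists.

Head-to-head results (23 voters total):
Ueda vs Rossi: Rossi wins 12–11.
Ueda vs Okafor: Ueda wins 16–7.
Ueda vs Quinn: Ueda wins 16–7.
Rossi vs Okafor: Okafor wins 12–11.
Rossi vs Quinn: Quinn wins 12–11.
Okafor vs Quinn: Quinn wins 22–1.
No candidate beats all others: Ueda beats Okafor beats Rossi beats Ueda, a majority cycle.

There is no Condorcet winner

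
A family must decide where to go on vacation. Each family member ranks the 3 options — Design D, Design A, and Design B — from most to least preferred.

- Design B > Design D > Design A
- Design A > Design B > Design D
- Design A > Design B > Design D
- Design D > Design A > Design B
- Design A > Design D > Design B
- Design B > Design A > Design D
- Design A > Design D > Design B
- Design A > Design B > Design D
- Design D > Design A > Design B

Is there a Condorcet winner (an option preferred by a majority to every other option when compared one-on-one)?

Yes

Head-to-head results (9 voters total):
Design D vs Design A: Design A wins 6–3.
Design D vs Design B: Design B wins 5–4.
Design A vs Design B: Design A wins 7–2.
Design A beats each rival — Design D (6–3), Design B (7–2) — so Design A is the Condorcet winner.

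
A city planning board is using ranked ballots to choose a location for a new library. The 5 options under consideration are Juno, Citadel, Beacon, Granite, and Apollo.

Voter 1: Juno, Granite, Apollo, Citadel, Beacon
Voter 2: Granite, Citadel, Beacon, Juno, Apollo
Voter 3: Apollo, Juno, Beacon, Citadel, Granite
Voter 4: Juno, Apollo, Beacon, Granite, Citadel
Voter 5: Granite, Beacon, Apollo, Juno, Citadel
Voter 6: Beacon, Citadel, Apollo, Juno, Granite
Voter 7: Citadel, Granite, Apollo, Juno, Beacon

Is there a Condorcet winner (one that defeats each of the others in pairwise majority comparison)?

No

Head-to-head results (7 voters total):
Juno vs Citadel: Juno wins 4–3.
Juno vs Beacon: Juno wins 4–3.
Juno vs Granite: Juno wins 4–3.
Juno vs Apollo: Apollo wins 4–3.
Citadel vs Beacon: Beacon wins 4–3.
Citadel vs Granite: Granite wins 4–3.
Citadel vs Apollo: Apollo wins 4–3.
Beacon vs Granite: Granite wins 4–3.
Beacon vs Apollo: Apollo wins 4–3.
Granite vs Apollo: Granite wins 4–3.
No candidate beats all others: Juno beats Granite beats Apollo beats Juno, a majority cycle.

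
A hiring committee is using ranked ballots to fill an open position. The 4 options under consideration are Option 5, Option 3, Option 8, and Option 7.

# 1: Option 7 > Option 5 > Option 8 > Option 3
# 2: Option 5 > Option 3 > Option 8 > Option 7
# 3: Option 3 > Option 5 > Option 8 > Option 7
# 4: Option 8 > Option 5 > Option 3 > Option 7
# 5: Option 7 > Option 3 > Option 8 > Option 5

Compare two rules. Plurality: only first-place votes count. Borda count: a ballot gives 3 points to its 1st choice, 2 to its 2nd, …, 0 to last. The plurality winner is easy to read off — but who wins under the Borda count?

Plurality first-place counts: Option 5 1, Option 3 1, Option 8 1, Option 7 2 → Option 7.
Borda totals: Option 5 9, Option 3 8, Option 8 7, Option 7 6 → Option 5.

Option 5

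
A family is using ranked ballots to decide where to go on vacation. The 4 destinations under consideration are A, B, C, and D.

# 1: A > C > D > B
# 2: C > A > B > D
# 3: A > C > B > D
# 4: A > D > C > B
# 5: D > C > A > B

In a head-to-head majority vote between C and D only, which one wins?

C

Ballots ranking C above D: 3.
Ballots ranking D above C: 2.
C wins the head-to-head, 3–2.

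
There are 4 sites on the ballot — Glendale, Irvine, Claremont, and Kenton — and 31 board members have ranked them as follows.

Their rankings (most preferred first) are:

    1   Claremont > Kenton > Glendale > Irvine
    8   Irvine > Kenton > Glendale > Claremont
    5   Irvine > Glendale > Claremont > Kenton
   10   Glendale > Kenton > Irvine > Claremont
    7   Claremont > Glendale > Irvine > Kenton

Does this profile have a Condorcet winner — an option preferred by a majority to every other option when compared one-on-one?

Head-to-head results (31 voters total):
Glendale vs Irvine: Glendale wins 18–13.
Glendale vs Claremont: Glendale wins 23–8.
Glendale vs Kenton: Glendale wins 22–9.
Irvine vs Claremont: Irvine wins 23–8.
Irvine vs Kenton: Irvine wins 20–11.
Claremont vs Kenton: Kenton wins 18–13.
Glendale beats each rival — Irvine (18–13), Claremont (23–8), Kenton (22–9) — so Glendale is the Condorcet winner.

Yes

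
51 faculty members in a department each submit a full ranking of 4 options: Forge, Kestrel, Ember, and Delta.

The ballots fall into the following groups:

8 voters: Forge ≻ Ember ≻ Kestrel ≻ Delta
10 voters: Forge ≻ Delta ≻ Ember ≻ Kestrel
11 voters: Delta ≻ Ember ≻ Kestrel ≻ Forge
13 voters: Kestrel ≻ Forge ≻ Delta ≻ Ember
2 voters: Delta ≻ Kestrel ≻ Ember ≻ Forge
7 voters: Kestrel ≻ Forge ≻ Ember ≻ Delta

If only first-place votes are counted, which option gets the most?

First-place vote totals:
  Forge: 18
  Kestrel: 20
  Ember: 0
  Delta: 13
Kestrel has the most first-place votes.

Kestrel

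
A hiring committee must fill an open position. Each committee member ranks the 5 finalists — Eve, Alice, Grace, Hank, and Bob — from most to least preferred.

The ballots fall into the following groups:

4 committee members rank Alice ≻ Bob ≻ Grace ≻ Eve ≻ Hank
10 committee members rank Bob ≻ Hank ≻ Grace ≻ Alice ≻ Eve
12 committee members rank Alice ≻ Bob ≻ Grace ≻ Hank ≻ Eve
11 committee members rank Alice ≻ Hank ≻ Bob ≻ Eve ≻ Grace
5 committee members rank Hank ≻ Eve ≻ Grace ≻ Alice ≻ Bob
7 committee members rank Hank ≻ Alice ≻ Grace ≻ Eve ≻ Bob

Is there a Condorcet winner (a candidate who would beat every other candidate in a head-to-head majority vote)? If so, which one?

Alice

Head-to-head results (49 voters total):
Eve vs Alice: Alice wins 44–5.
Eve vs Grace: Grace wins 33–16.
Eve vs Hank: Hank wins 45–4.
Eve vs Bob: Bob wins 37–12.
Alice vs Grace: Alice wins 34–15.
Alice vs Hank: Alice wins 27–22.
Alice vs Bob: Alice wins 39–10.
Grace vs Hank: Hank wins 33–16.
Grace vs Bob: Bob wins 37–12.
Hank vs Bob: Bob wins 26–23.
Alice beats each rival — Eve (44–5), Grace (34–15), Hank (27–22), Bob (39–10) — so Alice is the Condorcet winner.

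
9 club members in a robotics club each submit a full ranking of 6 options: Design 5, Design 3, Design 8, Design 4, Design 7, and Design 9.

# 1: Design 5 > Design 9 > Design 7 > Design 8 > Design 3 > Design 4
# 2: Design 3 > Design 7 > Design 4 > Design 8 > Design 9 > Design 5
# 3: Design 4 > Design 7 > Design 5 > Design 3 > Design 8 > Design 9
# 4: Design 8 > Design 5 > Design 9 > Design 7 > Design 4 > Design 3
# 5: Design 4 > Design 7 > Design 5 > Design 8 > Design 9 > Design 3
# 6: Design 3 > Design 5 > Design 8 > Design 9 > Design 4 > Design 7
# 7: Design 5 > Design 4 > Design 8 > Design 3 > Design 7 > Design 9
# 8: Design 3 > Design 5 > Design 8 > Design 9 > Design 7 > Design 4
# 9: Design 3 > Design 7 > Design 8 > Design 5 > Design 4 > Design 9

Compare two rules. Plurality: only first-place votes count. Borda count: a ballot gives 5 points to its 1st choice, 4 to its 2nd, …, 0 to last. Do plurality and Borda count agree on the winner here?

Plurality first-place counts: Design 5 2, Design 3 4, Design 8 1, Design 4 2, Design 7 0, Design 9 0 → Design 3.
Borda totals: Design 5 30, Design 3 25, Design 8 24, Design 4 20, Design 7 23, Design 9 13 → Design 5.
The two rules disagree: plurality picks Design 3, Borda picks Design 5.

No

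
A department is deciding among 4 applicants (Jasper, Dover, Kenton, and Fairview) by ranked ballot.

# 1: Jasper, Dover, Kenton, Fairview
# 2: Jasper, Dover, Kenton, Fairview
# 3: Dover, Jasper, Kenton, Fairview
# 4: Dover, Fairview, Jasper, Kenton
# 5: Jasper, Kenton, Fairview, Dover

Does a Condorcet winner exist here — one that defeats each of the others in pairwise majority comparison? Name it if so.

Head-to-head results (5 voters total):
Jasper vs Dover: Jasper wins 3–2.
Jasper vs Kenton: Jasper wins 5–0.
Jasper vs Fairview: Jasper wins 4–1.
Dover vs Kenton: Dover wins 4–1.
Dover vs Fairview: Dover wins 4–1.
Kenton vs Fairview: Kenton wins 4–1.
Jasper beats each rival — Dover (3–2), Kenton (5–0), Fairview (4–1) — so Jasper is the Condorcet winner.

Jasper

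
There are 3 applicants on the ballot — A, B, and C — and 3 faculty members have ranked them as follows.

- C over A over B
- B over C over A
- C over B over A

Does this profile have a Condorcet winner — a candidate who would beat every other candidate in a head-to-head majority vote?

Head-to-head results (3 voters total):
A vs B: B wins 2–1.
A vs C: C wins 3–0.
B vs C: C wins 2–1.
C beats each rival — A (3–0), B (2–1) — so C is the Condorcet winner.

Yes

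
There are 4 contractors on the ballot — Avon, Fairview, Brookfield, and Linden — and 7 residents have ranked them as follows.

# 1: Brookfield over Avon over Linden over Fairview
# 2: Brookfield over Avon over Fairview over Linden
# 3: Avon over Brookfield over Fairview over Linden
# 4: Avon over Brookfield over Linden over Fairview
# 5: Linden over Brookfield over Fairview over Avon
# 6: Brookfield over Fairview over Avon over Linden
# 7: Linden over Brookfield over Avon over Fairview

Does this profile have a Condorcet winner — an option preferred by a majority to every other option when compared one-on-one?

Head-to-head results (7 voters total):
Avon vs Fairview: Avon wins 5–2.
Avon vs Brookfield: Brookfield wins 5–2.
Avon vs Linden: Avon wins 5–2.
Fairview vs Brookfield: Brookfield wins 7–0.
Fairview vs Linden: Linden wins 4–3.
Brookfield vs Linden: Brookfield wins 5–2.
Brookfield beats each rival — Avon (5–2), Fairview (7–0), Linden (5–2) — so Brookfield is the Condorcet winner.

Yes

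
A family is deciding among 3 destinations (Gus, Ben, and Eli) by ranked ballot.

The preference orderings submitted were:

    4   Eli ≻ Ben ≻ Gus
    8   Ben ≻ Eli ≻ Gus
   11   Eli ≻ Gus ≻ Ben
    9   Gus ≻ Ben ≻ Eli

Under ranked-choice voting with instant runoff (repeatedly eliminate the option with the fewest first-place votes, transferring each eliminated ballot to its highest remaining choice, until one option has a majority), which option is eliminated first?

Ben

Round 1: Eli 15, Gus 9, Ben 8. Ben has the fewest and is eliminated.
Round 2: Eli 23, Gus 9. Eli has a majority.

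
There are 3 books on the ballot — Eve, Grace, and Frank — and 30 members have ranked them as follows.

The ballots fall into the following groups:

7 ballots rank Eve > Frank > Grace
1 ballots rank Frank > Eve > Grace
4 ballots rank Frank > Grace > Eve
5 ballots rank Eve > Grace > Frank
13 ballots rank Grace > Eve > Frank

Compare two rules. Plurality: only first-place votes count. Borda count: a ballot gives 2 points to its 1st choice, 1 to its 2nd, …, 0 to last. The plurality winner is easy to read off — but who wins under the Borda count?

Eve

Plurality first-place counts: Eve 12, Grace 13, Frank 5 → Grace.
Borda totals: Eve 38, Grace 35, Frank 17 → Eve.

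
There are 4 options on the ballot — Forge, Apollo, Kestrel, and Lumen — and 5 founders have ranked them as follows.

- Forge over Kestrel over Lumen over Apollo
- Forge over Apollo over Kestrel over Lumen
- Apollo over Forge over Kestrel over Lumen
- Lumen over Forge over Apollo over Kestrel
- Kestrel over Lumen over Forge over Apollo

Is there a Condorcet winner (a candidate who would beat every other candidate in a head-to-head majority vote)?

Yes

Head-to-head results (5 voters total):
Forge vs Apollo: Forge wins 4–1.
Forge vs Kestrel: Forge wins 4–1.
Forge vs Lumen: Forge wins 3–2.
Apollo vs Kestrel: Apollo wins 3–2.
Apollo vs Lumen: Lumen wins 3–2.
Kestrel vs Lumen: Kestrel wins 4–1.
Forge beats each rival — Apollo (4–1), Kestrel (4–1), Lumen (3–2) — so Forge is the Condorcet winner.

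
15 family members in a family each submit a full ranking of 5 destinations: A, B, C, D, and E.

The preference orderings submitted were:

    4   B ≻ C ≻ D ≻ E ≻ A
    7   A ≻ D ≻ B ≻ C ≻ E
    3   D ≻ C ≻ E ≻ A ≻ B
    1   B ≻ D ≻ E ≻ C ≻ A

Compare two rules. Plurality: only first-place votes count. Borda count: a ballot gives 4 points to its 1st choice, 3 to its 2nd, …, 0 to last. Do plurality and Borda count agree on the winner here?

Plurality first-place counts: A 7, B 5, C 0, D 3, E 0 → A.
Borda totals: A 31, B 34, C 29, D 44, E 12 → D.
The two rules disagree: plurality picks A, Borda picks D.

No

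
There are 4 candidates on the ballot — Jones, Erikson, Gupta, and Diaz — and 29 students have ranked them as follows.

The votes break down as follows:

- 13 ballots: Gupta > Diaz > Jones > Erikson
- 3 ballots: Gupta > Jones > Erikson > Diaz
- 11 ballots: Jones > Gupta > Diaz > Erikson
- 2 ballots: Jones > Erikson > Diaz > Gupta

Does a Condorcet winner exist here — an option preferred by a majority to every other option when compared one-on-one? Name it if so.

Gupta

Head-to-head results (29 voters total):
Jones vs Erikson: Jones wins 29–0.
Jones vs Gupta: Gupta wins 16–13.
Jones vs Diaz: Jones wins 16–13.
Erikson vs Gupta: Gupta wins 27–2.
Erikson vs Diaz: Diaz wins 24–5.
Gupta vs Diaz: Gupta wins 27–2.
Gupta beats each rival — Jones (16–13), Erikson (27–2), Diaz (27–2) — so Gupta is the Condorcet winner.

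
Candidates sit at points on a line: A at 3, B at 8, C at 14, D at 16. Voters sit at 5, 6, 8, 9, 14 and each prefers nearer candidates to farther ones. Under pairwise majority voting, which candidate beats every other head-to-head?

B

With single-peaked preferences on a line, the Condorcet winner is the candidate closest to the median voter.
The median voter (position 8) is closest to B at 8.
Check: B vs A — voters closer to B: 4 of 5.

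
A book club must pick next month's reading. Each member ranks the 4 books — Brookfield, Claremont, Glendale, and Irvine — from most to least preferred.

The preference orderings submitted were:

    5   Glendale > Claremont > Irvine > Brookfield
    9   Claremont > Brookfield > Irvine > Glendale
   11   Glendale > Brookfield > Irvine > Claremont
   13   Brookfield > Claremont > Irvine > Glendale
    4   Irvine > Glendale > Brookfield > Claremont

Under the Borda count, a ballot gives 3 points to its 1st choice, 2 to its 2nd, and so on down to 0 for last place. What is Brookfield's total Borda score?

83

Borda scores:
  Brookfield: 5·0 + 9·2 + 11·2 + 13·3 + 4·1 = 83
  Claremont: 5·2 + 9·3 + 11·0 + 13·2 + 4·0 = 63
  Glendale: 5·3 + 9·0 + 11·3 + 13·0 + 4·2 = 56
  Irvine: 5·1 + 9·1 + 11·1 + 13·1 + 4·3 = 50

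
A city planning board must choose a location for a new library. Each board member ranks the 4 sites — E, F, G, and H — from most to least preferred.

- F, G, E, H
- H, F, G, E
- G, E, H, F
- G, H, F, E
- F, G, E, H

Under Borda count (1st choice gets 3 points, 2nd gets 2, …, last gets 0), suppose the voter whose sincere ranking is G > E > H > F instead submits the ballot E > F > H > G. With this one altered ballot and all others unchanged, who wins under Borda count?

F

Borda totals with the altered ballot: E 5, F 11, G 8, H 6.
The switch changes the winner from G to F.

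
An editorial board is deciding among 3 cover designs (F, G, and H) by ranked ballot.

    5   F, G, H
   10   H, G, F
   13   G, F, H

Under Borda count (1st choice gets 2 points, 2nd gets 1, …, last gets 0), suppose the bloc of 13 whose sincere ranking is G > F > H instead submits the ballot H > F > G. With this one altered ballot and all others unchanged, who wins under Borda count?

H

Borda totals with the altered ballot: F 23, G 15, H 46.
The switch changes the winner from G to H.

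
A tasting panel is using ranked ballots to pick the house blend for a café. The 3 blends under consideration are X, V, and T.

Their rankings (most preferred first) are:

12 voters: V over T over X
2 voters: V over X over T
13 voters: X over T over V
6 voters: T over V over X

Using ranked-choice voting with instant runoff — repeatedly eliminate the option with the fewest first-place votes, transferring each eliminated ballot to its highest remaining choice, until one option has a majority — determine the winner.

Round 1: V 14, X 13, T 6. T has the fewest and is eliminated.
Round 2: V 20, X 13. V has a majority.

V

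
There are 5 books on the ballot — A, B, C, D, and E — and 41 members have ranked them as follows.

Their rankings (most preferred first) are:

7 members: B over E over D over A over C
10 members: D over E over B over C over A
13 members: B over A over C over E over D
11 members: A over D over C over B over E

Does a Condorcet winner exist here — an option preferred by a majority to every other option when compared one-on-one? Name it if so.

No Condorcet winner

Head-to-head results (41 voters total):
A vs B: B wins 30–11.
A vs C: A wins 31–10.
A vs D: A wins 24–17.
A vs E: A wins 24–17.
B vs C: B wins 30–11.
B vs D: D wins 21–20.
B vs E: B wins 31–10.
C vs D: D wins 28–13.
C vs E: C wins 24–17.
D vs E: D wins 21–20.
No candidate beats all others: A beats D beats B beats A, a majority cycle.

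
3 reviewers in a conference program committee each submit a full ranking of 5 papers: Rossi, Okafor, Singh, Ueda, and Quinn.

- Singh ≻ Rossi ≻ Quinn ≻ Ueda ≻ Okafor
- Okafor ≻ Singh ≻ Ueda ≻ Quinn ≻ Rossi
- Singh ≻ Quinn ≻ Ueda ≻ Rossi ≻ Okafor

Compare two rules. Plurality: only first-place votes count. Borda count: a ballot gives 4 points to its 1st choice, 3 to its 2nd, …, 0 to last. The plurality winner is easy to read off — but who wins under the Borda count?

Singh

Plurality first-place counts: Rossi 0, Okafor 1, Singh 2, Ueda 0, Quinn 0 → Singh.
Borda totals: Rossi 4, Okafor 4, Singh 11, Ueda 5, Quinn 6 → Singh.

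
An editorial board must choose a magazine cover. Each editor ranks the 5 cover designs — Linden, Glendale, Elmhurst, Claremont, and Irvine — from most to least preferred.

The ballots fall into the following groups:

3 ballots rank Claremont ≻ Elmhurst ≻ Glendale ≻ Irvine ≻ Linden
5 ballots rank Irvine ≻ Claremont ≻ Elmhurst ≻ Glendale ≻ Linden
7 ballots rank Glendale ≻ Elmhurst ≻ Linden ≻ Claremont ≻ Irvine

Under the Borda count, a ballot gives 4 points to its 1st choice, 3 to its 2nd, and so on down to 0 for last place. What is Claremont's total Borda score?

34

Borda scores:
  Linden: 3·0 + 5·0 + 7·2 = 14
  Glendale: 3·2 + 5·1 + 7·4 = 39
  Elmhurst: 3·3 + 5·2 + 7·3 = 40
  Claremont: 3·4 + 5·3 + 7·1 = 34
  Irvine: 3·1 + 5·4 + 7·0 = 23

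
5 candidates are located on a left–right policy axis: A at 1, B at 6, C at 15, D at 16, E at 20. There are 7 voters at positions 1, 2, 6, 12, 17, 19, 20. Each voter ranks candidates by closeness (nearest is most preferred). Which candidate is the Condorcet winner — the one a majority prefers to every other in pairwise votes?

C

With single-peaked preferences on a line, the Condorcet winner is the candidate closest to the median voter.
The median voter (position 12) is closest to C at 15.
Check: C vs B — voters closer to C: 4 of 7.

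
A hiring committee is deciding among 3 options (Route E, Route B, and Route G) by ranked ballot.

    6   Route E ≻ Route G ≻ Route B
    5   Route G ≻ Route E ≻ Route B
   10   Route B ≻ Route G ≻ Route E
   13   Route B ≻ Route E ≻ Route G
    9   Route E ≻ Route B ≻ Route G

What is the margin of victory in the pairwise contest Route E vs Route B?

3

Ballots ranking Route E above Route B: 6+5+9 = 20.
Ballots ranking Route B above Route E: 10+13 = 23.
Route B wins 23–20, a margin of 3.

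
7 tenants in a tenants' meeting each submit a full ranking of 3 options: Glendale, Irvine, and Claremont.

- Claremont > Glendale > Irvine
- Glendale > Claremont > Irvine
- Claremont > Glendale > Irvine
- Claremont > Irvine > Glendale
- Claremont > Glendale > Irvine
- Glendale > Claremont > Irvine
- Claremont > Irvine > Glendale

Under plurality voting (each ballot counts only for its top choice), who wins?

Claremont

First-place vote totals:
  Glendale: 2
  Irvine: 0
  Claremont: 5
Claremont has the most first-place votes.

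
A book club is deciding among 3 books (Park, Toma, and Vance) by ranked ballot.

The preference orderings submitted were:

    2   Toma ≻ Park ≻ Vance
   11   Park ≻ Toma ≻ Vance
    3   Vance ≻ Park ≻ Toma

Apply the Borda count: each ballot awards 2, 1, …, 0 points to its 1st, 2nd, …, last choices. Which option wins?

Park

Borda scores:
  Park: 2·1 + 11·2 + 3·1 = 27
  Toma: 2·2 + 11·1 + 3·0 = 15
  Vance: 2·0 + 11·0 + 3·2 = 6
Park has the highest total.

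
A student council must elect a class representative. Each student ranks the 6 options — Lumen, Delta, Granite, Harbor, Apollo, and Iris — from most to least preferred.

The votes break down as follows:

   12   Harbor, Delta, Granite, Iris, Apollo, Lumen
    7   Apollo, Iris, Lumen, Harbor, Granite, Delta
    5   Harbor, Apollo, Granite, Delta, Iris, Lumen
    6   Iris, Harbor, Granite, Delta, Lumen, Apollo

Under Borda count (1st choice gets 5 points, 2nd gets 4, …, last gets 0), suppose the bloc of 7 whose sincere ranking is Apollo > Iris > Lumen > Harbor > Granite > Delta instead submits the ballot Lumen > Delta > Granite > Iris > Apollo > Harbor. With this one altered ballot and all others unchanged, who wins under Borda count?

Harbor

Borda totals with the altered ballot: Lumen 41, Delta 98, Granite 90, Harbor 109, Apollo 39, Iris 73.
The winner is unchanged: still Harbor.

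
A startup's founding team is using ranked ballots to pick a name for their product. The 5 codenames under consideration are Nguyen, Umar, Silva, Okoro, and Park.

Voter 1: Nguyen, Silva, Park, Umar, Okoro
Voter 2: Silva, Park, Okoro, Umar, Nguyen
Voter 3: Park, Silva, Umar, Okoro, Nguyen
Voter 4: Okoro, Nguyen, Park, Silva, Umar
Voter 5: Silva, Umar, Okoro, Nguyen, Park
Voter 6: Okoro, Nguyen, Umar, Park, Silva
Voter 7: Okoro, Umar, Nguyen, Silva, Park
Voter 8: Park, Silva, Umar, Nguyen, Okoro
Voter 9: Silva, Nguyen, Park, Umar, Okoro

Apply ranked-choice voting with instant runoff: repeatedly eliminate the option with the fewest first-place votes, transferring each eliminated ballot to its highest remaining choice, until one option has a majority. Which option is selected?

Silva

Round 1: Silva 3, Okoro 3, Park 2, Nguyen 1, Umar 0. Umar has the fewest and is eliminated.
Round 2: Silva 3, Okoro 3, Park 2, Nguyen 1. Nguyen has the fewest and is eliminated.
Round 3: Silva 4, Okoro 3, Park 2. Park has the fewest and is eliminated.
Round 4: Silva 6, Okoro 3. Silva has a majority.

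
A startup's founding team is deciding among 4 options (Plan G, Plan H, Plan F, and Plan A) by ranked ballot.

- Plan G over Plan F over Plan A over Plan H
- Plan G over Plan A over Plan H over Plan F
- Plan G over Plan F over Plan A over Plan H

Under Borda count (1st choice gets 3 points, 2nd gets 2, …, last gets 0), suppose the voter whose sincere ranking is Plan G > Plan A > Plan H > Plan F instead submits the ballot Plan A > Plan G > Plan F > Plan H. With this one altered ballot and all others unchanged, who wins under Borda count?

Borda totals with the altered ballot: Plan G 8, Plan H 0, Plan F 5, Plan A 5.
The winner is unchanged: still Plan G.

Plan G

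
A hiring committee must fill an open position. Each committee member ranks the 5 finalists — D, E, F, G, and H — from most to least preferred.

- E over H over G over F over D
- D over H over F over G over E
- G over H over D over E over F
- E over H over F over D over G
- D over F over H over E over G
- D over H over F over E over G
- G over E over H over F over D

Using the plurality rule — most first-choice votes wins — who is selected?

D

First-place vote totals:
  D: 3
  E: 2
  F: 0
  G: 2
  H: 0
D has the most first-place votes.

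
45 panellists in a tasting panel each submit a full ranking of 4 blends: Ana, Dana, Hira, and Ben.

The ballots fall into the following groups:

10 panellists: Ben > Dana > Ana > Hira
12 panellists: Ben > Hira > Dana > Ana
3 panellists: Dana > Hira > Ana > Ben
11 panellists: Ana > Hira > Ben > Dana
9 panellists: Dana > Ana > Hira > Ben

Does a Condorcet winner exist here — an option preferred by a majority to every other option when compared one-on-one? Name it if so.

No Condorcet winner

Head-to-head results (45 voters total):
Ana vs Dana: Dana wins 34–11.
Ana vs Hira: Ana wins 30–15.
Ana vs Ben: Ana wins 23–22.
Dana vs Hira: Hira wins 23–22.
Dana vs Ben: Ben wins 33–12.
Hira vs Ben: Hira wins 23–22.
No candidate beats all others: Ana beats Hira beats Dana beats Ana, a majority cycle.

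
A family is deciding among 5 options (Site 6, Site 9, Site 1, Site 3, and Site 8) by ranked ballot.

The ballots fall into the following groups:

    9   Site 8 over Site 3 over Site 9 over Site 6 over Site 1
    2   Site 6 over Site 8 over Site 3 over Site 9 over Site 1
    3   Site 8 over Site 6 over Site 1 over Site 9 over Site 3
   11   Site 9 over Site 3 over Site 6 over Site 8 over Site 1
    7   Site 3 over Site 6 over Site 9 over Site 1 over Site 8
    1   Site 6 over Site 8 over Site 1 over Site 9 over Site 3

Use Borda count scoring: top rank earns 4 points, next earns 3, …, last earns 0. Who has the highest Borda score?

Borda scores:
  Site 6: 9·1 + 2·4 + 3·3 + 11·2 + 7·3 + 4 = 73
  Site 9: 9·2 + 2·1 + 3·1 + 11·4 + 7·2 + 1 = 82
  Site 1: 9·0 + 2·0 + 3·2 + 11·0 + 7·1 + 2 = 15
  Site 3: 9·3 + 2·2 + 3·0 + 11·3 + 7·4 + 0 = 92
  Site 8: 9·4 + 2·3 + 3·4 + 11·1 + 7·0 + 3 = 68
Site 3 has the highest total.

Site 3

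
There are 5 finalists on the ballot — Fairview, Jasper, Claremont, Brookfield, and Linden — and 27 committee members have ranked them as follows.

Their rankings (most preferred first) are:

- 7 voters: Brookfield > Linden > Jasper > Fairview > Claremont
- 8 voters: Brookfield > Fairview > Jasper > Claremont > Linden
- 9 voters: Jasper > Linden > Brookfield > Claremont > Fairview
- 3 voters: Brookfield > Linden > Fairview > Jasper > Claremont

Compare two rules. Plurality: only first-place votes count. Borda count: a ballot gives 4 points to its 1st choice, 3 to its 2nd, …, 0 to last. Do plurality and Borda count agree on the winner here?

Yes

Plurality first-place counts: Fairview 0, Jasper 9, Claremont 0, Brookfield 18, Linden 0 → Brookfield.
Borda totals: Fairview 37, Jasper 69, Claremont 17, Brookfield 90, Linden 57 → Brookfield.
The two rules agree on Brookfield.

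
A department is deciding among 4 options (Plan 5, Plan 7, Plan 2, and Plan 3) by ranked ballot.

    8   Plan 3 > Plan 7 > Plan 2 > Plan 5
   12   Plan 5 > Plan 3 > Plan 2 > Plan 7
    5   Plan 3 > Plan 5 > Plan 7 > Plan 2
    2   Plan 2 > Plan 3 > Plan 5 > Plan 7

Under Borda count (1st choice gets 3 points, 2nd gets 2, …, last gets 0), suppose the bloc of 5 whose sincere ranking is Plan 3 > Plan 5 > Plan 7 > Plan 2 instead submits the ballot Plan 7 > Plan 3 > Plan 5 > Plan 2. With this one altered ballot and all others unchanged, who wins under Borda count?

Borda totals with the altered ballot: Plan 5 43, Plan 7 31, Plan 2 26, Plan 3 62.
The winner is unchanged: still Plan 3.

Plan 3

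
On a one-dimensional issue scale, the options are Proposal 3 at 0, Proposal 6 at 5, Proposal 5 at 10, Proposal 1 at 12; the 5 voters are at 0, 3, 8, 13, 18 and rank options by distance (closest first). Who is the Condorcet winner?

With single-peaked preferences on a line, the Condorcet winner is the candidate closest to the median voter.
The median voter (position 8) is closest to Proposal 5 at 10.
Check: Proposal 5 vs Proposal 6 — voters closer to Proposal 5: 3 of 5.

Proposal 5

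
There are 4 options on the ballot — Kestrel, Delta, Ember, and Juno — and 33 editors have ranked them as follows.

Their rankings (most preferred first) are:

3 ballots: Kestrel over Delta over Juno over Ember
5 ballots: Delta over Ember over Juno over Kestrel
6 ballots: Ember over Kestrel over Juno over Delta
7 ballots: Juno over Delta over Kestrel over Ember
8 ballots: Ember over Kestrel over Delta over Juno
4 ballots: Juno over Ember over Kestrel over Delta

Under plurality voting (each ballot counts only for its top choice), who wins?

First-place vote totals:
  Kestrel: 3
  Delta: 5
  Ember: 14
  Juno: 11
Ember has the most first-place votes.

Ember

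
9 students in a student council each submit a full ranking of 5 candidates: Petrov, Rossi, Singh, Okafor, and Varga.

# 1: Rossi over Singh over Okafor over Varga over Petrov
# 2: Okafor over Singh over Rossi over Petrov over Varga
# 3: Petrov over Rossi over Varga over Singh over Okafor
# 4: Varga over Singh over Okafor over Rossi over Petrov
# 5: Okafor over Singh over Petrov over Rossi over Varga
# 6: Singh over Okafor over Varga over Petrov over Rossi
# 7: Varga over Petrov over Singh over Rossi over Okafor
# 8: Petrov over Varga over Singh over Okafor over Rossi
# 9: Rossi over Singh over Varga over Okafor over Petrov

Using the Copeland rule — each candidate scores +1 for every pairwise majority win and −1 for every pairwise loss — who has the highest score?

Singh

Pairwise results:
  Petrov vs Rossi: Petrov wins 5–4.
  Petrov vs Singh: Singh wins 6–3.
  Petrov vs Okafor: Okafor wins 6–3.
  Petrov vs Varga: Varga wins 5–4.
  Rossi vs Singh: Singh wins 6–3.
  Rossi vs Okafor: Okafor wins 5–4.
  Rossi vs Varga: Rossi wins 5–4.
  Singh vs Okafor: Singh wins 7–2.
  Singh vs Varga: Singh wins 5–4.
  Okafor vs Varga: Varga wins 5–4.
Copeland scores (wins − losses):
  Petrov: 1 − 3 = -2
  Rossi: 1 − 3 = -2
  Singh: 4 − 0 = 4
  Okafor: 2 − 2 = 0
  Varga: 2 − 2 = 0
Singh has the best Copeland score.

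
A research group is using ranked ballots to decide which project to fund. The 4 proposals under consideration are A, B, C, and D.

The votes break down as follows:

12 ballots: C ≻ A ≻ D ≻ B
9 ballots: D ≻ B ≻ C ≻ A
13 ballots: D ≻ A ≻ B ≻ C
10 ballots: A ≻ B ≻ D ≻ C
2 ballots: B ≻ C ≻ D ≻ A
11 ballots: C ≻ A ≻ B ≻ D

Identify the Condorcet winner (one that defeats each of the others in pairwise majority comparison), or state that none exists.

No Condorcet winner

Head-to-head results (57 voters total):
A vs B: A wins 46–11.
A vs C: C wins 34–23.
A vs D: A wins 33–24.
B vs C: B wins 34–23.
B vs D: D wins 34–23.
C vs D: D wins 32–25.
No candidate beats all others: A beats B beats C beats A, a majority cycle.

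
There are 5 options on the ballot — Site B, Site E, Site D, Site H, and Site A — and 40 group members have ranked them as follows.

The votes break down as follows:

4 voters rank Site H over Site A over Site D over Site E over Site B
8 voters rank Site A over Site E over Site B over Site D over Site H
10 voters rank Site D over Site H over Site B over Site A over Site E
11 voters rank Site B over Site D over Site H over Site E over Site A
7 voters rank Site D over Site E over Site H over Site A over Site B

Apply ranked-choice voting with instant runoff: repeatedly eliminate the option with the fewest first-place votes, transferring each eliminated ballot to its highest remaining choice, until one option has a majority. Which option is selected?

Site D

Round 1: Site D 17, Site B 11, Site A 8, Site H 4, Site E 0. Site E has the fewest and is eliminated.
Round 2: Site D 17, Site B 11, Site A 8, Site H 4. Site H has the fewest and is eliminated.
Round 3: Site D 17, Site A 12, Site B 11. Site B has the fewest and is eliminated.
Round 4: Site D 28, Site A 12. Site D has a majority.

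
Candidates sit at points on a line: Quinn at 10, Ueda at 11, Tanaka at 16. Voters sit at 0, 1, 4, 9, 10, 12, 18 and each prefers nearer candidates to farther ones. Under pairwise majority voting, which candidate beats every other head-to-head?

Quinn

With single-peaked preferences on a line, the Condorcet winner is the candidate closest to the median voter.
The median voter (position 9) is closest to Quinn at 10.
Check: Quinn vs Tanaka — voters closer to Quinn: 6 of 7.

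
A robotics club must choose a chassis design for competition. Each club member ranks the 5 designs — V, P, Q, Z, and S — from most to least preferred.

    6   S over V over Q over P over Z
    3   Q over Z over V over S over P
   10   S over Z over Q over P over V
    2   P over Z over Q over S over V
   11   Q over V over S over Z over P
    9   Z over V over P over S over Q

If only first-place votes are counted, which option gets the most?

S

First-place vote totals:
  V: 0
  P: 2
  Q: 14
  Z: 9
  S: 16
S has the most first-place votes.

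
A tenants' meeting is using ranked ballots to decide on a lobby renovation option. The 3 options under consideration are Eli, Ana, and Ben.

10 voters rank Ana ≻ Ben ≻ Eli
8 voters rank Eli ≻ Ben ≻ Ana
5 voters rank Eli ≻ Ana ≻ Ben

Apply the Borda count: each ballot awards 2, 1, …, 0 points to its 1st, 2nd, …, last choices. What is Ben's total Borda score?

18

Borda scores:
  Eli: 10·0 + 8·2 + 5·2 = 26
  Ana: 10·2 + 8·0 + 5·1 = 25
  Ben: 10·1 + 8·1 + 5·0 = 18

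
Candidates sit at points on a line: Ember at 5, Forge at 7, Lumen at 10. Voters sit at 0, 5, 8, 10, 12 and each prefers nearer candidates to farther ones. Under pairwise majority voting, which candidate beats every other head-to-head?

Forge

With single-peaked preferences on a line, the Condorcet winner is the candidate closest to the median voter.
The median voter (position 8) is closest to Forge at 7.
Check: Forge vs Lumen — voters closer to Forge: 3 of 5.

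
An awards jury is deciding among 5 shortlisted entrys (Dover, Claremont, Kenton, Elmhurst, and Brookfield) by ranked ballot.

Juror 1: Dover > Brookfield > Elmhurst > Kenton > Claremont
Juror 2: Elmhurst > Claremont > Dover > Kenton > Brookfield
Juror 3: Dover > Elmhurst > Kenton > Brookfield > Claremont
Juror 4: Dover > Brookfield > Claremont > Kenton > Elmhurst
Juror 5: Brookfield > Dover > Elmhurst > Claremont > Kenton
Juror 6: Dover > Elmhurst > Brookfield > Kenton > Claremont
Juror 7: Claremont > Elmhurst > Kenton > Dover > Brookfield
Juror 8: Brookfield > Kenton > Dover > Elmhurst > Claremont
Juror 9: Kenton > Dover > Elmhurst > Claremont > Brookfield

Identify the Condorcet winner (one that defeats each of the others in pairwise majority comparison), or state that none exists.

Head-to-head results (9 voters total):
Dover vs Claremont: Dover wins 7–2.
Dover vs Kenton: Dover wins 6–3.
Dover vs Elmhurst: Dover wins 7–2.
Dover vs Brookfield: Dover wins 7–2.
Claremont vs Kenton: Kenton wins 5–4.
Claremont vs Elmhurst: Elmhurst wins 7–2.
Claremont vs Brookfield: Brookfield wins 6–3.
Kenton vs Elmhurst: Elmhurst wins 6–3.
Kenton vs Brookfield: Brookfield wins 5–4.
Elmhurst vs Brookfield: Elmhurst wins 5–4.
Dover beats each rival — Claremont (7–2), Kenton (6–3), Elmhurst (7–2), Brookfield (7–2) — so Dover is the Condorcet winner.

Dover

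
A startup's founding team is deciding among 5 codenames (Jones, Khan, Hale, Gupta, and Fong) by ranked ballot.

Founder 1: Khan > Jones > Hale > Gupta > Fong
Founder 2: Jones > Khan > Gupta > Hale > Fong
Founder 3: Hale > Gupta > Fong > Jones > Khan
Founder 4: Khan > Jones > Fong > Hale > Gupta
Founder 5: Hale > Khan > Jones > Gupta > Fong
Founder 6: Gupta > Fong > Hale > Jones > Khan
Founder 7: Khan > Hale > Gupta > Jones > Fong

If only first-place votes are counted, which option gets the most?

First-place vote totals:
  Jones: 1
  Khan: 3
  Hale: 2
  Gupta: 1
  Fong: 0
Khan has the most first-place votes.

Khan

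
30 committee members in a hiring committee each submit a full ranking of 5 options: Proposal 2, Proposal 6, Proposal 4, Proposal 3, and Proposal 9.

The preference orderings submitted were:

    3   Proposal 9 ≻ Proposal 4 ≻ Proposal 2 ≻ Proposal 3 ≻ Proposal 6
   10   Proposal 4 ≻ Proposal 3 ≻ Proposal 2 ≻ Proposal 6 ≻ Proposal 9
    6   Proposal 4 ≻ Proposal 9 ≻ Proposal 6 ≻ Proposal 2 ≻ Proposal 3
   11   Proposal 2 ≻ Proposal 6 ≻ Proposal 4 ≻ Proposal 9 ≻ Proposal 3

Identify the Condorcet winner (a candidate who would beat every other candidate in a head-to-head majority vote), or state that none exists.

Proposal 4

Head-to-head results (30 voters total):
Proposal 2 vs Proposal 6: Proposal 2 wins 24–6.
Proposal 2 vs Proposal 4: Proposal 4 wins 19–11.
Proposal 2 vs Proposal 3: Proposal 2 wins 20–10.
Proposal 2 vs Proposal 9: Proposal 2 wins 21–9.
Proposal 6 vs Proposal 4: Proposal 4 wins 19–11.
Proposal 6 vs Proposal 3: Proposal 6 wins 17–13.
Proposal 6 vs Proposal 9: Proposal 6 wins 21–9.
Proposal 4 vs Proposal 3: Proposal 4 wins 30–0.
Proposal 4 vs Proposal 9: Proposal 4 wins 27–3.
Proposal 3 vs Proposal 9: Proposal 9 wins 20–10.
Proposal 4 beats each rival — Proposal 2 (19–11), Proposal 6 (19–11), Proposal 3 (30–0), Proposal 9 (27–3) — so Proposal 4 is the Condorcet winner.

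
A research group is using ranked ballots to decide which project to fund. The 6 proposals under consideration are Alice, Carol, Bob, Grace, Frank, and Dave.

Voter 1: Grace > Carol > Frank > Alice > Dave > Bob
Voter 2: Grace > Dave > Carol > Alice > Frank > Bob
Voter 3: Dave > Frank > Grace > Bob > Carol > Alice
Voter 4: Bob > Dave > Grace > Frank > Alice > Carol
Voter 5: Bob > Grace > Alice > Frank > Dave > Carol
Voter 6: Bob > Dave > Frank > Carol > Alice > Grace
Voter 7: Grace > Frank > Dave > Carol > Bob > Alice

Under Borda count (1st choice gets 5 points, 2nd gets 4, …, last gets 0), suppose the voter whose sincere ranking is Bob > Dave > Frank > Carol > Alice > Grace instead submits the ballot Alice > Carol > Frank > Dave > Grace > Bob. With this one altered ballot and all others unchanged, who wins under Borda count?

Grace

Borda totals with the altered ballot: Alice 13, Carol 14, Bob 13, Grace 26, Frank 19, Dave 20.
The winner is unchanged: still Grace.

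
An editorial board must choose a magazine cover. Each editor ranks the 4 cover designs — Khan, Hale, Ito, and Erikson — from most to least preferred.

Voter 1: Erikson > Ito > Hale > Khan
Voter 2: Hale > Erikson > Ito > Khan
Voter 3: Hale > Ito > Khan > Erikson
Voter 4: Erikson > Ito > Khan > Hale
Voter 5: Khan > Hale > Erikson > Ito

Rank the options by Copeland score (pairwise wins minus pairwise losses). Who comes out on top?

Hale

Pairwise results:
  Khan vs Hale: Hale wins 3–2.
  Khan vs Ito: Ito wins 4–1.
  Khan vs Erikson: Erikson wins 3–2.
  Hale vs Ito: Hale wins 3–2.
  Hale vs Erikson: Hale wins 3–2.
  Ito vs Erikson: Erikson wins 4–1.
Copeland scores (wins − losses):
  Khan: 0 − 3 = -3
  Hale: 3 − 0 = 3
  Ito: 1 − 2 = -1
  Erikson: 2 − 1 = 1
Hale has the best Copeland score.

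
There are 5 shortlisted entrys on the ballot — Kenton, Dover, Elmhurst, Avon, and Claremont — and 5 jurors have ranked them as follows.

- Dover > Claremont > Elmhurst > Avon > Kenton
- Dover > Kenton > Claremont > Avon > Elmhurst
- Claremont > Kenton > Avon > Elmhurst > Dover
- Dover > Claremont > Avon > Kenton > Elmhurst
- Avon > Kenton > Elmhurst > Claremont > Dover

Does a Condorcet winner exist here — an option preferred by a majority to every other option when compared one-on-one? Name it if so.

Head-to-head results (5 voters total):
Kenton vs Dover: Dover wins 3–2.
Kenton vs Elmhurst: Kenton wins 4–1.
Kenton vs Avon: Avon wins 3–2.
Kenton vs Claremont: Claremont wins 3–2.
Dover vs Elmhurst: Dover wins 3–2.
Dover vs Avon: Dover wins 3–2.
Dover vs Claremont: Dover wins 3–2.
Elmhurst vs Avon: Avon wins 4–1.
Elmhurst vs Claremont: Claremont wins 4–1.
Avon vs Claremont: Claremont wins 4–1.
Dover beats each rival — Kenton (3–2), Elmhurst (3–2), Avon (3–2), Claremont (3–2) — so Dover is the Condorcet winner.

Dover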